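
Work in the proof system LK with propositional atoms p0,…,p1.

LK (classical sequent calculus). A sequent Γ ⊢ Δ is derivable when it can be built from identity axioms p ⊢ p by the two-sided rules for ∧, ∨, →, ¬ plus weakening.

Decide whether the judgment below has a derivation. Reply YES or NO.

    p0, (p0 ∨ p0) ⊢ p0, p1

Derivation (root first):
[WR] p0, (p0 ∨ p0) ⊢ p0, p1
  [∨L] p0, (p0 ∨ p0) ⊢ p0
    [WL] p0, p0 ⊢ p0
      [Ax] p0 ⊢ p0
    [Ax] p0 ⊢ p0

Result: YES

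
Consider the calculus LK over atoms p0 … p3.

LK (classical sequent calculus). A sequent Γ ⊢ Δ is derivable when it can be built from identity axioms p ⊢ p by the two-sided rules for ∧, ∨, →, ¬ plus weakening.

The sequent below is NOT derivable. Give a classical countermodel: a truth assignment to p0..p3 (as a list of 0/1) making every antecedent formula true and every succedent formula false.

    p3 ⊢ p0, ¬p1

Truth-table refutation:
  v=0000: Γ:[p3=F] Δ:[p0=F, ¬p1=T] refutes=False
  v=0001: Γ:[p3=T] Δ:[p0=F, ¬p1=T] refutes=False
  v=0010: Γ:[p3=F] Δ:[p0=F, ¬p1=T] refutes=False
  v=0011: Γ:[p3=T] Δ:[p0=F, ¬p1=T] refutes=False
  v=0100: Γ:[p3=F] Δ:[p0=F, ¬p1=F] refutes=False
  v=0101: Γ:[p3=T] Δ:[p0=F, ¬p1=F] refutes=True  ← countermodel

Result: [0, 1, 0, 1]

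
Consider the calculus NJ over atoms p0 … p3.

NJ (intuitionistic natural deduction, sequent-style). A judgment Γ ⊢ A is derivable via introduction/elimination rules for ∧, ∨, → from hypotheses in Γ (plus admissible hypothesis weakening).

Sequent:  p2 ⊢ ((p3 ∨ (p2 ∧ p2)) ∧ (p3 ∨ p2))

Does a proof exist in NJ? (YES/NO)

Derivation trace:
[∧I] p2 ⊢ ((p3 ∨ (p2 ∧ p2)) ∧ (p3 ∨ p2))
  [∨I₂] p2 ⊢ (p3 ∨ (p2 ∧ p2))
    [∧I] p2 ⊢ (p2 ∧ p2)
      [Wk] p2, p2 ⊢ p2
        [Ax] p2 ⊢ p2
      [Wk] p2, p2 ⊢ p2
        [Ax] p2 ⊢ p2
  [∨I₂] p2, p2 ⊢ (p3 ∨ p2)
    [Wk] p2, p2 ⊢ p2
      [Ax] p2 ⊢ p2

Result: YES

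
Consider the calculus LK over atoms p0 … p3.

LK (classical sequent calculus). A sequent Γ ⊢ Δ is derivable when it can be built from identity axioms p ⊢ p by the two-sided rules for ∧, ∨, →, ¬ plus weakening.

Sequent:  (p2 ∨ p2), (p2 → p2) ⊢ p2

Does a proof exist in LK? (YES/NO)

Derivation (root first):
[→L] (p2 ∨ p2), (p2 → p2) ⊢ p2
  [∨L] (p2 ∨ p2) ⊢ p2
    [Ax] p2 ⊢ p2
    [Ax] p2 ⊢ p2
  [Ax] p2 ⊢ p2

Result: YES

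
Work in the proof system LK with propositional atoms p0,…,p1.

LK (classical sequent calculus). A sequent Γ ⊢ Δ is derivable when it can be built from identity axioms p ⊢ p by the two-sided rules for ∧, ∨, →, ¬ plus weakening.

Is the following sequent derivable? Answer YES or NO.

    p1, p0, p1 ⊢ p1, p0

Derivation (root first):
[WL] p1, p0, p1 ⊢ p1, p0
  [WR] p1, p0 ⊢ p1, p0
    [WL] p1, p0 ⊢ p1
      [Ax] p1 ⊢ p1

Result: YES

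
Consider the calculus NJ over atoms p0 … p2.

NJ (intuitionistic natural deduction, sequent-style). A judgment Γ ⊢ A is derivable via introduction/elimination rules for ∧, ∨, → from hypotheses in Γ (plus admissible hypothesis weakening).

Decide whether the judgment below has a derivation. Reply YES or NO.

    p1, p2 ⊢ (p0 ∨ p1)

Derivation trace:
[Wk] p1, p2 ⊢ (p0 ∨ p1)
  [∨I₂] p1 ⊢ (p0 ∨ p1)
    [Ax] p1 ⊢ p1

Result: YES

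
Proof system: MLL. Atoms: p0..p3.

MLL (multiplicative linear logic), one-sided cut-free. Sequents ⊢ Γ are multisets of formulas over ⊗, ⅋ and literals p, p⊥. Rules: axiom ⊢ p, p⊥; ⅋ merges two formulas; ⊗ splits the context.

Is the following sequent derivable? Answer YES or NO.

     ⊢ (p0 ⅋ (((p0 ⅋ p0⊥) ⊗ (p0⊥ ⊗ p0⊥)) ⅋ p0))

Proof tree:
[⅋]  ⊢ (p0 ⅋ (((p0 ⅋ p0⊥) ⊗ (p0⊥ ⊗ p0⊥)) ⅋ p0))
  [⅋]  ⊢ p0, (((p0 ⅋ p0⊥) ⊗ (p0⊥ ⊗ p0⊥)) ⅋ p0)
    [⊗]  ⊢ p0, p0, ((p0 ⅋ p0⊥) ⊗ (p0⊥ ⊗ p0⊥))
      [⅋]  ⊢ (p0 ⅋ p0⊥)
        [Ax]  ⊢ p0, p0⊥
      [⊗]  ⊢ p0, p0, (p0⊥ ⊗ p0⊥)
        [Ax]  ⊢ p0, p0⊥
        [Ax]  ⊢ p0, p0⊥

Result: YES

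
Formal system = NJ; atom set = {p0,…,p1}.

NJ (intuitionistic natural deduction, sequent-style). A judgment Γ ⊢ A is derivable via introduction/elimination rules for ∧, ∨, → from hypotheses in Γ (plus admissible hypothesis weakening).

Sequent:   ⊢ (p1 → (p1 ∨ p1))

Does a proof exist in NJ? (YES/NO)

Proof tree:
[→I]  ⊢ (p1 → (p1 ∨ p1))
  [∨I₁] p1 ⊢ (p1 ∨ p1)
    [Ax] p1 ⊢ p1

Result: YES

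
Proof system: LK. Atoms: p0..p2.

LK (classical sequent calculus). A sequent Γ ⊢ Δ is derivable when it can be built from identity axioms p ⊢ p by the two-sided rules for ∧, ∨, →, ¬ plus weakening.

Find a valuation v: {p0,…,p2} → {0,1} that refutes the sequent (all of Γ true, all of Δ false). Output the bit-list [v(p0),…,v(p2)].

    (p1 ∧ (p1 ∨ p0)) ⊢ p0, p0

Enumerate valuations to refute Γ ⊢ Δ:
  v=000: Γ:[(p1 ∧ (p1 ∨ p0))=F] Δ:[p0=F, p0=F] refutes=False
  v=001: Γ:[(p1 ∧ (p1 ∨ p0))=F] Δ:[p0=F, p0=F] refutes=False
  v=010: Γ:[(p1 ∧ (p1 ∨ p0))=T] Δ:[p0=F, p0=F] refutes=True  ← countermodel

Result: [0, 1, 0]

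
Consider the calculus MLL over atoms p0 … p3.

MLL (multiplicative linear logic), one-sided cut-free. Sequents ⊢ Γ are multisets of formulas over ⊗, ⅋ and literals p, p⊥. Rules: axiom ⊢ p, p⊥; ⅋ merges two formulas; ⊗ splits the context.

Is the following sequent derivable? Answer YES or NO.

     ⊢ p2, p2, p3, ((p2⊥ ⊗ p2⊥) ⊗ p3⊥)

Derivation (root first):
[⊗]  ⊢ p2, p2, p3, ((p2⊥ ⊗ p2⊥) ⊗ p3⊥)
  [⊗]  ⊢ p2, p2, (p2⊥ ⊗ p2⊥)
    [Ax]  ⊢ p2, p2⊥
    [Ax]  ⊢ p2, p2⊥
  [Ax]  ⊢ p3, p3⊥

Result: YES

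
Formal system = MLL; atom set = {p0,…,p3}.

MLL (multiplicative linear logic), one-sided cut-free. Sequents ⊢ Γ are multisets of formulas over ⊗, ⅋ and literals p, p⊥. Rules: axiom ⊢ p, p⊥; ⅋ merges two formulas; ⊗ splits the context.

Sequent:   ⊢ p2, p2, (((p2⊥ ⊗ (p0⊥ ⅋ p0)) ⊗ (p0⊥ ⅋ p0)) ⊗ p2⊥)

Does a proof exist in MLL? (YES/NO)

Derivation (root first):
[⊗]  ⊢ p2, p2, (((p2⊥ ⊗ (p0⊥ ⅋ p0)) ⊗ (p0⊥ ⅋ p0)) ⊗ p2⊥)
  [⊗]  ⊢ p2, ((p2⊥ ⊗ (p0⊥ ⅋ p0)) ⊗ (p0⊥ ⅋ p0))
    [⊗]  ⊢ p2, (p2⊥ ⊗ (p0⊥ ⅋ p0))
      [Ax]  ⊢ p2, p2⊥
      [⅋]  ⊢ (p0⊥ ⅋ p0)
        [Ax]  ⊢ p0, p0⊥
    [⅋]  ⊢ (p0⊥ ⅋ p0)
      [Ax]  ⊢ p0, p0⊥
  [Ax]  ⊢ p2, p2⊥

Result: YES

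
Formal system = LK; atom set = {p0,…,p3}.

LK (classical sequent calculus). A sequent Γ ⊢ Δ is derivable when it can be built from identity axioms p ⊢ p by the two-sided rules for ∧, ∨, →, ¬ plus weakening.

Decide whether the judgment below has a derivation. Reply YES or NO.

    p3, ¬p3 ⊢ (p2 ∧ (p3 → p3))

Derivation (root first):
[¬L] p3, ¬p3 ⊢ (p2 ∧ (p3 → p3))
  [∧R] p3 ⊢ p3, (p2 ∧ (p3 → p3))
    [WR] p3 ⊢ p3, p2
      [Ax] p3 ⊢ p3
    [→R]  ⊢ (p3 → p3)
      [Ax] p3 ⊢ p3

Result: YES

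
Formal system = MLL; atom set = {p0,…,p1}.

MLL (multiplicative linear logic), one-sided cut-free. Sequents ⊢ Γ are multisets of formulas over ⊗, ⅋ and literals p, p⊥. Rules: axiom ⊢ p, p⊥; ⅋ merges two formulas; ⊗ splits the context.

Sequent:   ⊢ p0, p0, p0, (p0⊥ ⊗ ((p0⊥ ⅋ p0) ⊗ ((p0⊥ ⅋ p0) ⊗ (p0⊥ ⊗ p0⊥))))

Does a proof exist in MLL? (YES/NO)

Derivation (root first):
[⊗]  ⊢ p0, p0, p0, (p0⊥ ⊗ ((p0⊥ ⅋ p0) ⊗ ((p0⊥ ⅋ p0) ⊗ (p0⊥ ⊗ p0⊥))))
  [Ax]  ⊢ p0, p0⊥
  [⊗]  ⊢ p0, p0, ((p0⊥ ⅋ p0) ⊗ ((p0⊥ ⅋ p0) ⊗ (p0⊥ ⊗ p0⊥)))
    [⅋]  ⊢ (p0⊥ ⅋ p0)
      [Ax]  ⊢ p0, p0⊥
    [⊗]  ⊢ p0, p0, ((p0⊥ ⅋ p0) ⊗ (p0⊥ ⊗ p0⊥))
      [⅋]  ⊢ (p0⊥ ⅋ p0)
        [Ax]  ⊢ p0, p0⊥
      [⊗]  ⊢ p0, p0, (p0⊥ ⊗ p0⊥)
        [Ax]  ⊢ p0, p0⊥
        [Ax]  ⊢ p0, p0⊥

Result: YES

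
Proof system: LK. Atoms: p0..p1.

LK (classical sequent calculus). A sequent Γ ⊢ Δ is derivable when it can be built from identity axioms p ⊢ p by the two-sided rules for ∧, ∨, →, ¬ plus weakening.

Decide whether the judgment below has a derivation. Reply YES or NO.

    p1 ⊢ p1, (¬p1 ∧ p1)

Proof tree:
[∧R] p1 ⊢ p1, (¬p1 ∧ p1)
  [¬R]  ⊢ p1, ¬p1
    [Ax] p1 ⊢ p1
  [WR] p1 ⊢ p1, p1
    [Ax] p1 ⊢ p1

Result: YES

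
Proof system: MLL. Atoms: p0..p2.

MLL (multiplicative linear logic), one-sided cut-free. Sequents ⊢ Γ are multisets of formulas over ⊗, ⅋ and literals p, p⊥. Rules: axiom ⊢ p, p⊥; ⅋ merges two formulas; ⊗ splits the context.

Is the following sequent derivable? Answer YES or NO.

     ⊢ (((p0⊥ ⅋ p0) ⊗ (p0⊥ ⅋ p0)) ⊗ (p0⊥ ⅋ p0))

Derivation (root first):
[⊗]  ⊢ (((p0⊥ ⅋ p0) ⊗ (p0⊥ ⅋ p0)) ⊗ (p0⊥ ⅋ p0))
  [⊗]  ⊢ ((p0⊥ ⅋ p0) ⊗ (p0⊥ ⅋ p0))
    [⅋]  ⊢ (p0⊥ ⅋ p0)
      [Ax]  ⊢ p0, p0⊥
    [⅋]  ⊢ (p0⊥ ⅋ p0)
      [Ax]  ⊢ p0, p0⊥
  [⅋]  ⊢ (p0⊥ ⅋ p0)
    [Ax]  ⊢ p0, p0⊥

Result: YES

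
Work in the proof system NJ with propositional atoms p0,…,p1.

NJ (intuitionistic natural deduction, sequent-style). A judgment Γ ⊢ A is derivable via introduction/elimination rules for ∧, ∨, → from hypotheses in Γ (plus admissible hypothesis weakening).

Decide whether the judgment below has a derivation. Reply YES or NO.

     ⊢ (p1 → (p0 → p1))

Derivation (root first):
[→I]  ⊢ (p1 → (p0 → p1))
  [→I] p1 ⊢ (p0 → p1)
    [Wk] p1, p0 ⊢ p1
      [Ax] p1 ⊢ p1

Result: YES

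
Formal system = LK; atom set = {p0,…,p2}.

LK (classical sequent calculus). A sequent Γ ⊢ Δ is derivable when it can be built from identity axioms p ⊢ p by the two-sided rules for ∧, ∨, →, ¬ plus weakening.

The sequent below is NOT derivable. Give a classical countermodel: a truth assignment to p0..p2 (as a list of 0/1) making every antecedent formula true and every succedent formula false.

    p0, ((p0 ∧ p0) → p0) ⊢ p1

Truth-table refutation:
  v=000: Γ:[p0=F, ((p0 ∧ p0) → p0)=T] Δ:[p1=F] refutes=False
  v=001: Γ:[p0=F, ((p0 ∧ p0) → p0)=T] Δ:[p1=F] refutes=False
  v=010: Γ:[p0=F, ((p0 ∧ p0) → p0)=T] Δ:[p1=T] refutes=False
  v=011: Γ:[p0=F, ((p0 ∧ p0) → p0)=T] Δ:[p1=T] refutes=False
  v=100: Γ:[p0=T, ((p0 ∧ p0) → p0)=T] Δ:[p1=F] refutes=True  ← countermodel

Result: [1, 0, 0]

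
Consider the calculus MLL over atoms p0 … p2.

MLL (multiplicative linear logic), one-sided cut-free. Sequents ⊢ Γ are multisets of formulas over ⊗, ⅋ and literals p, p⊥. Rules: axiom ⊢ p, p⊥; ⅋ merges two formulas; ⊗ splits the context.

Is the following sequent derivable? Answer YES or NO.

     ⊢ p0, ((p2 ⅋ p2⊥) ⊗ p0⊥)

Proof tree:
[⊗]  ⊢ p0, ((p2 ⅋ p2⊥) ⊗ p0⊥)
  [⅋]  ⊢ (p2 ⅋ p2⊥)
    [Ax]  ⊢ p2, p2⊥
  [Ax]  ⊢ p0, p0⊥

Result: YES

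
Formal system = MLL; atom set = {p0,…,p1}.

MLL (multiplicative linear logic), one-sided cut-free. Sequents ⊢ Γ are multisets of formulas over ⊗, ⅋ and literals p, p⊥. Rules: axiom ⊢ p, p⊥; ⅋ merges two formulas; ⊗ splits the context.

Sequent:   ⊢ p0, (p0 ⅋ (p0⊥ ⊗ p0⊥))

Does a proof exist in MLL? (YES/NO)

Derivation trace:
[⅋]  ⊢ p0, (p0 ⅋ (p0⊥ ⊗ p0⊥))
  [⊗]  ⊢ p0, p0, (p0⊥ ⊗ p0⊥)
    [Ax]  ⊢ p0, p0⊥
    [Ax]  ⊢ p0, p0⊥

Result: YES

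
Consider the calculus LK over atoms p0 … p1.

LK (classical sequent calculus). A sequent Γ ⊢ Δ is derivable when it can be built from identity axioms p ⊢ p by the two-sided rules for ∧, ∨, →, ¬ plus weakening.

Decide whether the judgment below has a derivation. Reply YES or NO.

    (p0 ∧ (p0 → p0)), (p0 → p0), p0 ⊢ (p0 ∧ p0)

Derivation trace:
[∧R] (p0 ∧ (p0 → p0)), (p0 → p0), p0 ⊢ (p0 ∧ p0)
  [→L] p0, (p0 → p0) ⊢ p0
    [Ax] p0 ⊢ p0
    [Ax] p0 ⊢ p0
  [∧L] p0, (p0 ∧ (p0 → p0)) ⊢ p0
    [WL] p0, (p0 → p0), p0 ⊢ p0
      [→L] p0, (p0 → p0) ⊢ p0
        [Ax] p0 ⊢ p0
        [Ax] p0 ⊢ p0

Result: YES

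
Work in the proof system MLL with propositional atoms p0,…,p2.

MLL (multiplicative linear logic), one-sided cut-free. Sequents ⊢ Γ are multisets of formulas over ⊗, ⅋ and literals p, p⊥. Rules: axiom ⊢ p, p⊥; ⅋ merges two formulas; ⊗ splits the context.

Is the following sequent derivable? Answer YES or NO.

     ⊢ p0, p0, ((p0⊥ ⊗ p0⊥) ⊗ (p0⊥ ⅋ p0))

Derivation trace:
[⊗]  ⊢ p0, p0, ((p0⊥ ⊗ p0⊥) ⊗ (p0⊥ ⅋ p0))
  [⊗]  ⊢ p0, p0, (p0⊥ ⊗ p0⊥)
    [Ax]  ⊢ p0, p0⊥
    [Ax]  ⊢ p0, p0⊥
  [⅋]  ⊢ (p0⊥ ⅋ p0)
    [Ax]  ⊢ p0, p0⊥

Result: YES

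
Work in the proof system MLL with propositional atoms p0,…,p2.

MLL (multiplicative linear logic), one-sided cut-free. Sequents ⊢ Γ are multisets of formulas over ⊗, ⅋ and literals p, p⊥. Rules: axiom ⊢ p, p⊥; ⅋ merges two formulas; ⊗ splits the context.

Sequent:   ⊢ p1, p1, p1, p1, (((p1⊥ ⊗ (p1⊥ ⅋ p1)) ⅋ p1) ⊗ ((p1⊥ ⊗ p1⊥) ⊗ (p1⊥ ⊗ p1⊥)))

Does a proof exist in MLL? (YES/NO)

Proof tree:
[⊗]  ⊢ p1, p1, p1, p1, (((p1⊥ ⊗ (p1⊥ ⅋ p1)) ⅋ p1) ⊗ ((p1⊥ ⊗ p1⊥) ⊗ (p1⊥ ⊗ p1⊥)))
  [⅋]  ⊢ ((p1⊥ ⊗ (p1⊥ ⅋ p1)) ⅋ p1)
    [⊗]  ⊢ p1, (p1⊥ ⊗ (p1⊥ ⅋ p1))
      [Ax]  ⊢ p1, p1⊥
      [⅋]  ⊢ (p1⊥ ⅋ p1)
        [Ax]  ⊢ p1, p1⊥
  [⊗]  ⊢ p1, p1, p1, p1, ((p1⊥ ⊗ p1⊥) ⊗ (p1⊥ ⊗ p1⊥))
    [⊗]  ⊢ p1, p1, (p1⊥ ⊗ p1⊥)
      [Ax]  ⊢ p1, p1⊥
      [Ax]  ⊢ p1, p1⊥
    [⊗]  ⊢ p1, p1, (p1⊥ ⊗ p1⊥)
      [Ax]  ⊢ p1, p1⊥
      [Ax]  ⊢ p1, p1⊥

Result: YES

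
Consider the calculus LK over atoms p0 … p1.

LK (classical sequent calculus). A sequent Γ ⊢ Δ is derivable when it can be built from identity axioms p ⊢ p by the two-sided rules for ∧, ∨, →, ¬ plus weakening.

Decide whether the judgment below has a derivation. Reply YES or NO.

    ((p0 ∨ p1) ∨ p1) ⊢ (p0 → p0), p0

Proof tree:
[∨L] ((p0 ∨ p1) ∨ p1) ⊢ (p0 → p0), p0
  [∨L] (p0 ∨ p1) ⊢ (p0 → p0), p0
    [Ax] p0 ⊢ p0
    [WL] p1 ⊢ (p0 → p0)
      [→R]  ⊢ (p0 → p0)
        [Ax] p0 ⊢ p0
  [WR] p1 ⊢ (p0 → p0), p0
    [WL] p1 ⊢ (p0 → p0)
      [→R]  ⊢ (p0 → p0)
        [Ax] p0 ⊢ p0

Result: YES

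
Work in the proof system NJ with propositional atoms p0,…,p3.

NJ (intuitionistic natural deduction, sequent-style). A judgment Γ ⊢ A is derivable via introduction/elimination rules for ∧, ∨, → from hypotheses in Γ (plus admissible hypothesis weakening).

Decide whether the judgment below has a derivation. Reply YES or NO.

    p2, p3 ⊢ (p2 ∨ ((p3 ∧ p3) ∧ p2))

Derivation trace:
[∨I₂] p2, p3 ⊢ (p2 ∨ ((p3 ∧ p3) ∧ p2))
  [∧I] p2, p3 ⊢ ((p3 ∧ p3) ∧ p2)
    [∧I] p3 ⊢ (p3 ∧ p3)
      [Ax] p3 ⊢ p3
      [Ax] p3 ⊢ p3
    [Ax] p2 ⊢ p2

Result: YES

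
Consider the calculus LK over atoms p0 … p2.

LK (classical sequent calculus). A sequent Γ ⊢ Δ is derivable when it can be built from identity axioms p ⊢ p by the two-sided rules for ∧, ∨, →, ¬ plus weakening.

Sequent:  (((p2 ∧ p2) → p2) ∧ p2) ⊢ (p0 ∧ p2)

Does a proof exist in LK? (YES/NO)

Search for a countermodel by truth-table:
  v=000: Γ:[(((p2 ∧ p2) → p2) ∧ p2)=F] Δ:[(p0 ∧ p2)=F] refutes=False
  v=001: Γ:[(((p2 ∧ p2) → p2) ∧ p2)=T] Δ:[(p0 ∧ p2)=F] refutes=True  ← countermodel

Result: NO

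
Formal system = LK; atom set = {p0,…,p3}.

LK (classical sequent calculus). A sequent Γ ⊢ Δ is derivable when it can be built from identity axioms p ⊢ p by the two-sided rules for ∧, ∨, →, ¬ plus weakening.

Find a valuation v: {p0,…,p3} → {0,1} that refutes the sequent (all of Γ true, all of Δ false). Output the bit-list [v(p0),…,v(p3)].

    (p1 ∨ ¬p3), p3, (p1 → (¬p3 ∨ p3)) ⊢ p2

Enumerate valuations to refute Γ ⊢ Δ:
  v=0000: Γ:[(p1 ∨ ¬p3)=T, p3=F, (p1 → (¬p3 ∨ p3))=T] Δ:[p2=F] refutes=False
  v=0001: Γ:[(p1 ∨ ¬p3)=F, p3=T, (p1 → (¬p3 ∨ p3))=T] Δ:[p2=F] refutes=False
  v=0010: Γ:[(p1 ∨ ¬p3)=T, p3=F, (p1 → (¬p3 ∨ p3))=T] Δ:[p2=T] refutes=False
  v=0011: Γ:[(p1 ∨ ¬p3)=F, p3=T, (p1 → (¬p3 ∨ p3))=T] Δ:[p2=T] refutes=False
  v=0100: Γ:[(p1 ∨ ¬p3)=T, p3=F, (p1 → (¬p3 ∨ p3))=T] Δ:[p2=F] refutes=False
  v=0101: Γ:[(p1 ∨ ¬p3)=T, p3=T, (p1 → (¬p3 ∨ p3))=T] Δ:[p2=F] refutes=True  ← countermodel

Result: [0, 1, 0, 1]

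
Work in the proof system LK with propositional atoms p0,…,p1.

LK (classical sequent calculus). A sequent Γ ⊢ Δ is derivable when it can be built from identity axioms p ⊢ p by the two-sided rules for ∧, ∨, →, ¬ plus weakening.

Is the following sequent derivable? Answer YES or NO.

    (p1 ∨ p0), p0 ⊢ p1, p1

Enumerate valuations to refute Γ ⊢ Δ:
  v=00: Γ:[(p1 ∨ p0)=F, p0=F] Δ:[p1=F, p1=F] refutes=False
  v=01: Γ:[(p1 ∨ p0)=T, p0=F] Δ:[p1=T, p1=T] refutes=False
  v=10: Γ:[(p1 ∨ p0)=T, p0=T] Δ:[p1=F, p1=F] refutes=True  ← countermodel

Result: NO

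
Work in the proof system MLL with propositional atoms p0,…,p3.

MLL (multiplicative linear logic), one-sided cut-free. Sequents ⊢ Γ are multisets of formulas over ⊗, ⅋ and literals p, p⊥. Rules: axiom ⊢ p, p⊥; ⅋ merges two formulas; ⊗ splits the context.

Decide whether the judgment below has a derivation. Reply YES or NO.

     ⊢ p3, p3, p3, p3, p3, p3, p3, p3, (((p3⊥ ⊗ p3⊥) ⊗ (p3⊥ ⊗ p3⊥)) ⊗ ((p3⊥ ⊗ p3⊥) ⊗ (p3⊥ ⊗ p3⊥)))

Proof tree:
[⊗]  ⊢ p3, p3, p3, p3, p3, p3, p3, p3, (((p3⊥ ⊗ p3⊥) ⊗ (p3⊥ ⊗ p3⊥)) ⊗ ((p3⊥ ⊗ p3⊥) ⊗ (p3⊥ ⊗ p3⊥)))
  [⊗]  ⊢ p3, p3, p3, p3, ((p3⊥ ⊗ p3⊥) ⊗ (p3⊥ ⊗ p3⊥))
    [⊗]  ⊢ p3, p3, (p3⊥ ⊗ p3⊥)
      [Ax]  ⊢ p3, p3⊥
      [Ax]  ⊢ p3, p3⊥
    [⊗]  ⊢ p3, p3, (p3⊥ ⊗ p3⊥)
      [Ax]  ⊢ p3, p3⊥
      [Ax]  ⊢ p3, p3⊥
  [⊗]  ⊢ p3, p3, p3, p3, ((p3⊥ ⊗ p3⊥) ⊗ (p3⊥ ⊗ p3⊥))
    [⊗]  ⊢ p3, p3, (p3⊥ ⊗ p3⊥)
      [Ax]  ⊢ p3, p3⊥
      [Ax]  ⊢ p3, p3⊥
    [⊗]  ⊢ p3, p3, (p3⊥ ⊗ p3⊥)
      [Ax]  ⊢ p3, p3⊥
      [Ax]  ⊢ p3, p3⊥

Result: YES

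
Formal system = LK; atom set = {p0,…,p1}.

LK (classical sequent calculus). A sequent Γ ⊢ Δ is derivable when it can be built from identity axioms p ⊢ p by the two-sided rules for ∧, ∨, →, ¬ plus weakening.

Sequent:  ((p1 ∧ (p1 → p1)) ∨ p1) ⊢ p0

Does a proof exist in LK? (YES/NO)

Search for a countermodel by truth-table:
  v=00: Γ:[((p1 ∧ (p1 → p1)) ∨ p1)=F] Δ:[p0=F] refutes=False
  v=01: Γ:[((p1 ∧ (p1 → p1)) ∨ p1)=T] Δ:[p0=F] refutes=True  ← countermodel

Result: NO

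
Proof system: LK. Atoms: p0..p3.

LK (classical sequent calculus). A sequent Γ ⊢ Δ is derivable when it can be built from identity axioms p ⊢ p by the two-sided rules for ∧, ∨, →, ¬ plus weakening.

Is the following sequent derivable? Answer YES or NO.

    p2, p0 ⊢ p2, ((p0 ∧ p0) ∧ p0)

Derivation (root first):
[∧R] p2, p0 ⊢ p2, ((p0 ∧ p0) ∧ p0)
  [∧R] p0 ⊢ (p0 ∧ p0)
    [Ax] p0 ⊢ p0
    [Ax] p0 ⊢ p0
  [WR] p2 ⊢ p2, p0
    [Ax] p2 ⊢ p2

Result: YES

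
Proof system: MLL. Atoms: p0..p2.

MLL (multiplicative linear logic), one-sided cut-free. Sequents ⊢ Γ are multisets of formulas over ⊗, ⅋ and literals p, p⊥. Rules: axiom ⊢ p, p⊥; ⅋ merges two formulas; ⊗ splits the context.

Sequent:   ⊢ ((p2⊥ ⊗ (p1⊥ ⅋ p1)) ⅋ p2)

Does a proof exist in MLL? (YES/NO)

Proof tree:
[⅋]  ⊢ ((p2⊥ ⊗ (p1⊥ ⅋ p1)) ⅋ p2)
  [⊗]  ⊢ p2, (p2⊥ ⊗ (p1⊥ ⅋ p1))
    [Ax]  ⊢ p2, p2⊥
    [⅋]  ⊢ (p1⊥ ⅋ p1)
      [Ax]  ⊢ p1, p1⊥

Result: YES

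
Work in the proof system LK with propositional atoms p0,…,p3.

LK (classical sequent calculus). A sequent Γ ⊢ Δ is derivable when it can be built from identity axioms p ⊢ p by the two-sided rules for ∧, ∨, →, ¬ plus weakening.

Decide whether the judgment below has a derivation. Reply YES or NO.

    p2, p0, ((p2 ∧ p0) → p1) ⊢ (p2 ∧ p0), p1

Derivation (root first):
[WR] p2, p0, ((p2 ∧ p0) → p1) ⊢ (p2 ∧ p0), p1
  [→L] p2, p0, ((p2 ∧ p0) → p1) ⊢ (p2 ∧ p0)
    [∧R] p2, p0 ⊢ (p2 ∧ p0)
      [Ax] p2 ⊢ p2
      [Ax] p0 ⊢ p0
    [WL] p2, p0, p1 ⊢ (p2 ∧ p0)
      [∧R] p2, p0 ⊢ (p2 ∧ p0)
        [Ax] p2 ⊢ p2
        [Ax] p0 ⊢ p0

Result: YES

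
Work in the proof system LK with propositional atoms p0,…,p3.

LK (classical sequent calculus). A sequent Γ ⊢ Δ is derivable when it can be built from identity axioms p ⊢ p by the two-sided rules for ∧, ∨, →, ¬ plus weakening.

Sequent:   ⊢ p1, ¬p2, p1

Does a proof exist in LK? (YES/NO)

Truth-table refutation:
  v=0000: Γ:[] Δ:[p1=F, ¬p2=T, p1=F] refutes=False
  v=0001: Γ:[] Δ:[p1=F, ¬p2=T, p1=F] refutes=False
  v=0010: Γ:[] Δ:[p1=F, ¬p2=F, p1=F] refutes=True  ← countermodel

Result: NO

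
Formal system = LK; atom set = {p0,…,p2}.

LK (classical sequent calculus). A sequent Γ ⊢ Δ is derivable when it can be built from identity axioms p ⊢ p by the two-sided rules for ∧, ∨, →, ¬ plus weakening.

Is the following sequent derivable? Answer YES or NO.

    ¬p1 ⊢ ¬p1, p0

Derivation trace:
[WR] ¬p1 ⊢ ¬p1, p0
  [¬R] ¬p1 ⊢ ¬p1
    [¬L] p1, ¬p1 ⊢ 
      [Ax] p1 ⊢ p1

Result: YES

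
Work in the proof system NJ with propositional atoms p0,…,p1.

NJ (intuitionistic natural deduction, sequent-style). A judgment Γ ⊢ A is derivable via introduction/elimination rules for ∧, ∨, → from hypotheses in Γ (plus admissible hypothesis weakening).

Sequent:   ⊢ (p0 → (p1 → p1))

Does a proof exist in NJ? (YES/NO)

Derivation (root first):
[→I]  ⊢ (p0 → (p1 → p1))
  [Wk] p0 ⊢ (p1 → p1)
    [→I]  ⊢ (p1 → p1)
      [Ax] p1 ⊢ p1

Result: YES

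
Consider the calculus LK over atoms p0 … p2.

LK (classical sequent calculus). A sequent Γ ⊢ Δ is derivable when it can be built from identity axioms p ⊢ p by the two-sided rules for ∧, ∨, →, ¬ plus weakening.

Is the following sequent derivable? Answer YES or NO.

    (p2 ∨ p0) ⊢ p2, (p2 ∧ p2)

Search for a countermodel by truth-table:
  v=000: Γ:[(p2 ∨ p0)=F] Δ:[p2=F, (p2 ∧ p2)=F] refutes=False
  v=001: Γ:[(p2 ∨ p0)=T] Δ:[p2=T, (p2 ∧ p2)=T] refutes=False
  v=010: Γ:[(p2 ∨ p0)=F] Δ:[p2=F, (p2 ∧ p2)=F] refutes=False
  v=011: Γ:[(p2 ∨ p0)=T] Δ:[p2=T, (p2 ∧ p2)=T] refutes=False
  v=100: Γ:[(p2 ∨ p0)=T] Δ:[p2=F, (p2 ∧ p2)=F] refutes=True  ← countermodel

Result: NO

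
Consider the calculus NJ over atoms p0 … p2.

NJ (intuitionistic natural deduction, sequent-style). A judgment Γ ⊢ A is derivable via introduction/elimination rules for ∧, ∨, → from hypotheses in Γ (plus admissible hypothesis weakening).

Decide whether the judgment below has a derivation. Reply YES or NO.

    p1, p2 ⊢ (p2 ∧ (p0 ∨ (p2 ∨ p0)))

Proof tree:
[∧I] p1, p2 ⊢ (p2 ∧ (p0 ∨ (p2 ∨ p0)))
  [Ax] p2 ⊢ p2
  [∨I₂] p2, p1 ⊢ (p0 ∨ (p2 ∨ p0))
    [∨I₁] p2, p1 ⊢ (p2 ∨ p0)
      [Wk] p2, p1 ⊢ p2
        [Ax] p2 ⊢ p2

Result: YES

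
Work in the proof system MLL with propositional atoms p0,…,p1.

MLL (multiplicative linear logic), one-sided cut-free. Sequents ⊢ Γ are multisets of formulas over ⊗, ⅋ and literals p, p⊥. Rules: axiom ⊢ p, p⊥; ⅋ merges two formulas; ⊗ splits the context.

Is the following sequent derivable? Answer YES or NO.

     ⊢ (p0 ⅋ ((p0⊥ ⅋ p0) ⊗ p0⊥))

Derivation trace:
[⅋]  ⊢ (p0 ⅋ ((p0⊥ ⅋ p0) ⊗ p0⊥))
  [⊗]  ⊢ p0, ((p0⊥ ⅋ p0) ⊗ p0⊥)
    [⅋]  ⊢ (p0⊥ ⅋ p0)
      [Ax]  ⊢ p0, p0⊥
    [Ax]  ⊢ p0, p0⊥

Result: YES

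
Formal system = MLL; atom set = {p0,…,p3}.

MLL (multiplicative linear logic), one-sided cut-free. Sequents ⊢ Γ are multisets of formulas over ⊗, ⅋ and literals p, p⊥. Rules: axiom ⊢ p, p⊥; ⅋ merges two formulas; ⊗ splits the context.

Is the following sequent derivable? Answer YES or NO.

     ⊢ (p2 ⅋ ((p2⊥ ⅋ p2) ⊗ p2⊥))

Derivation trace:
[⅋]  ⊢ (p2 ⅋ ((p2⊥ ⅋ p2) ⊗ p2⊥))
  [⊗]  ⊢ p2, ((p2⊥ ⅋ p2) ⊗ p2⊥)
    [⅋]  ⊢ (p2⊥ ⅋ p2)
      [Ax]  ⊢ p2, p2⊥
    [Ax]  ⊢ p2, p2⊥

Result: YES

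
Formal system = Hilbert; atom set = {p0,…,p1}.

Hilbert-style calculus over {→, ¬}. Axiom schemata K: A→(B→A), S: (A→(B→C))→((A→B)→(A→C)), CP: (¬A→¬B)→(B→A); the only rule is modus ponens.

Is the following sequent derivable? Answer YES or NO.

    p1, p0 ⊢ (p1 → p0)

Proof tree:
[MP] p1, p0 ⊢ (p1 → p0)
  [K]  ⊢ (p0 → (p1 → p0))
  [MP] p1, p0 ⊢ p0
    [MP] p0 ⊢ (p1 → p0)
      [K]  ⊢ (p0 → (p1 → p0))
      [Hyp] p0 ⊢ p0
    [Hyp] p1 ⊢ p1

Result: YES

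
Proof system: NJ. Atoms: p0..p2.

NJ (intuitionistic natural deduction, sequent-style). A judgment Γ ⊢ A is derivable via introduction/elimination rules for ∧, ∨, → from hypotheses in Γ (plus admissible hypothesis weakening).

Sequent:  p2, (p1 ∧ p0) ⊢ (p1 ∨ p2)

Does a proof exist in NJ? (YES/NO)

Derivation (root first):
[Wk] p2, (p1 ∧ p0) ⊢ (p1 ∨ p2)
  [∨I₂] p2 ⊢ (p1 ∨ p2)
    [Ax] p2 ⊢ p2

Result: YES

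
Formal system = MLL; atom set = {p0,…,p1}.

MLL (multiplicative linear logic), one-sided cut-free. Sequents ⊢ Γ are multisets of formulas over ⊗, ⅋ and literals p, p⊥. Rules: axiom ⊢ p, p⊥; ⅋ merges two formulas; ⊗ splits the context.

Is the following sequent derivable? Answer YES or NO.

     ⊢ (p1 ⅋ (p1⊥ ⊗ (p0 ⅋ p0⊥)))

Proof tree:
[⅋]  ⊢ (p1 ⅋ (p1⊥ ⊗ (p0 ⅋ p0⊥)))
  [⊗]  ⊢ p1, (p1⊥ ⊗ (p0 ⅋ p0⊥))
    [Ax]  ⊢ p1, p1⊥
    [⅋]  ⊢ (p0 ⅋ p0⊥)
      [Ax]  ⊢ p0, p0⊥

Result: YES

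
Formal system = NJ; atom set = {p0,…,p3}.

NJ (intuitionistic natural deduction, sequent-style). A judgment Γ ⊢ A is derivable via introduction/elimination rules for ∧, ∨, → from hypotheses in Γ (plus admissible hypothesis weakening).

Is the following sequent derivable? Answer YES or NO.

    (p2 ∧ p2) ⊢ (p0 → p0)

Derivation (root first):
[→I] (p2 ∧ p2) ⊢ (p0 → p0)
  [Wk] p0, (p2 ∧ p2) ⊢ p0
    [Ax] p0 ⊢ p0

Result: YES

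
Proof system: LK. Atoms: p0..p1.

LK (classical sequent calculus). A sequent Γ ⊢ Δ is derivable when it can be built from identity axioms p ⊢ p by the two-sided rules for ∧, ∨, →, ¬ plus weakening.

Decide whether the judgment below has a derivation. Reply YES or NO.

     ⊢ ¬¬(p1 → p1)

Derivation (root first):
[¬R]  ⊢ ¬¬(p1 → p1)
  [¬L] ¬(p1 → p1) ⊢ 
    [→R]  ⊢ (p1 → p1)
      [Ax] p1 ⊢ p1

Result: YES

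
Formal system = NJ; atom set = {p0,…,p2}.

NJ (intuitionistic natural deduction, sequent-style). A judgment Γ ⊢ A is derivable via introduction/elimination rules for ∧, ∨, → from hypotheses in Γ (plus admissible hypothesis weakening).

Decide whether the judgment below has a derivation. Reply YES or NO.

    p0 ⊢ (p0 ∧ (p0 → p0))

Derivation (root first):
[∧I] p0 ⊢ (p0 ∧ (p0 → p0))
  [Ax] p0 ⊢ p0
  [→I]  ⊢ (p0 → p0)
    [Ax] p0 ⊢ p0

Result: YES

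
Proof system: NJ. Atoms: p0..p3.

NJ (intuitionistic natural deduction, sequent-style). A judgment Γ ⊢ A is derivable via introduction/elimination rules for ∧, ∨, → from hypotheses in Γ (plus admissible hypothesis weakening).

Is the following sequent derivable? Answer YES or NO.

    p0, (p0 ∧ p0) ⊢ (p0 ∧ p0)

Derivation trace:
[Wk] p0, (p0 ∧ p0) ⊢ (p0 ∧ p0)
  [∧I] p0 ⊢ (p0 ∧ p0)
    [Ax] p0 ⊢ p0
    [Ax] p0 ⊢ p0

Result: YES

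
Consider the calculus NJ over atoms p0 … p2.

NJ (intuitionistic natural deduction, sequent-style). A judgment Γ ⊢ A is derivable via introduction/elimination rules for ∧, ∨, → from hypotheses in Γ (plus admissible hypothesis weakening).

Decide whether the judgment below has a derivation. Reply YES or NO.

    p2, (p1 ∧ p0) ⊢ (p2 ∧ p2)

Derivation trace:
[∧I] p2, (p1 ∧ p0) ⊢ (p2 ∧ p2)
  [Wk] p2, (p1 ∧ p0) ⊢ p2
    [Ax] p2 ⊢ p2
  [Wk] p2, (p1 ∧ p0) ⊢ p2
    [Ax] p2 ⊢ p2

Result: YES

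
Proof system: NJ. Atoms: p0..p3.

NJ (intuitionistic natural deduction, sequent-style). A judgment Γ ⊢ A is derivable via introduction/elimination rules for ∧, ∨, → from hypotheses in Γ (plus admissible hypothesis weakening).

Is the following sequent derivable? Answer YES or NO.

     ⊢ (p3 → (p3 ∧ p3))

Proof tree:
[→I]  ⊢ (p3 → (p3 ∧ p3))
  [∧I] p3 ⊢ (p3 ∧ p3)
    [Ax] p3 ⊢ p3
    [Ax] p3 ⊢ p3

Result: YES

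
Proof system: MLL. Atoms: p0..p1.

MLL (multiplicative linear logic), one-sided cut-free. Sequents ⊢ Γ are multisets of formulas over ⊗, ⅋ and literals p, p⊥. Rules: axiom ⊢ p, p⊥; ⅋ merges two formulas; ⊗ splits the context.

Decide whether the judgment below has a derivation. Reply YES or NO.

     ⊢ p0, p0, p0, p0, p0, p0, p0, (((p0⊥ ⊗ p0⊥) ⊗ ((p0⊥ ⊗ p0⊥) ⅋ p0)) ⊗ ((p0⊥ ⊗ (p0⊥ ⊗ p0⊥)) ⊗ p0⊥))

Derivation trace:
[⊗]  ⊢ p0, p0, p0, p0, p0, p0, p0, (((p0⊥ ⊗ p0⊥) ⊗ ((p0⊥ ⊗ p0⊥) ⅋ p0)) ⊗ ((p0⊥ ⊗ (p0⊥ ⊗ p0⊥)) ⊗ p0⊥))
  [⊗]  ⊢ p0, p0, p0, ((p0⊥ ⊗ p0⊥) ⊗ ((p0⊥ ⊗ p0⊥) ⅋ p0))
    [⊗]  ⊢ p0, p0, (p0⊥ ⊗ p0⊥)
      [Ax]  ⊢ p0, p0⊥
      [Ax]  ⊢ p0, p0⊥
    [⅋]  ⊢ p0, ((p0⊥ ⊗ p0⊥) ⅋ p0)
      [⊗]  ⊢ p0, p0, (p0⊥ ⊗ p0⊥)
        [Ax]  ⊢ p0, p0⊥
        [Ax]  ⊢ p0, p0⊥
  [⊗]  ⊢ p0, p0, p0, p0, ((p0⊥ ⊗ (p0⊥ ⊗ p0⊥)) ⊗ p0⊥)
    [⊗]  ⊢ p0, p0, p0, (p0⊥ ⊗ (p0⊥ ⊗ p0⊥))
      [Ax]  ⊢ p0, p0⊥
      [⊗]  ⊢ p0, p0, (p0⊥ ⊗ p0⊥)
        [Ax]  ⊢ p0, p0⊥
        [Ax]  ⊢ p0, p0⊥
    [Ax]  ⊢ p0, p0⊥

Result: YES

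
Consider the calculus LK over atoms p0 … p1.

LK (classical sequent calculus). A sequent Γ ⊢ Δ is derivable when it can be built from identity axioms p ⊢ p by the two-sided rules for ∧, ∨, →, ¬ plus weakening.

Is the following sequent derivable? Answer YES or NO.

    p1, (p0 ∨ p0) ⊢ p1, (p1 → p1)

Derivation trace:
[∨L] p1, (p0 ∨ p0) ⊢ p1, (p1 → p1)
  [→R] p0 ⊢ (p1 → p1)
    [WL] p1, p0 ⊢ p1
      [Ax] p1 ⊢ p1
  [WL] p1, p0 ⊢ p1
    [Ax] p1 ⊢ p1

Result: YES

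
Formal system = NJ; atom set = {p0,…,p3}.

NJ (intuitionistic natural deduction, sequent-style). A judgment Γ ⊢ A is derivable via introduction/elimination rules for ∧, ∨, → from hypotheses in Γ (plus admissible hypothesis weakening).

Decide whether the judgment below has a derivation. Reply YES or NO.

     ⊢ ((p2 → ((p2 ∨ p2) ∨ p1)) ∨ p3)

Derivation trace:
[∨I₁]  ⊢ ((p2 → ((p2 ∨ p2) ∨ p1)) ∨ p3)
  [→I]  ⊢ (p2 → ((p2 ∨ p2) ∨ p1))
    [∨I₁] p2 ⊢ ((p2 ∨ p2) ∨ p1)
      [∨I₂] p2 ⊢ (p2 ∨ p2)
        [Ax] p2 ⊢ p2

Result: YES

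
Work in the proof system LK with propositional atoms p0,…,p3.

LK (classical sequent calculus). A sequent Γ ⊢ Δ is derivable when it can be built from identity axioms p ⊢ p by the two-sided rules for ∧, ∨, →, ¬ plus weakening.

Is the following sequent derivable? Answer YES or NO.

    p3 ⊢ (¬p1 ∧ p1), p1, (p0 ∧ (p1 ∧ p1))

Truth-table refutation:
  v=0000: Γ:[p3=F] Δ:[(¬p1 ∧ p1)=F, p1=F, (p0 ∧ (p1 ∧ p1))=F] refutes=False
  v=0001: Γ:[p3=T] Δ:[(¬p1 ∧ p1)=F, p1=F, (p0 ∧ (p1 ∧ p1))=F] refutes=True  ← countermodel

Result: NO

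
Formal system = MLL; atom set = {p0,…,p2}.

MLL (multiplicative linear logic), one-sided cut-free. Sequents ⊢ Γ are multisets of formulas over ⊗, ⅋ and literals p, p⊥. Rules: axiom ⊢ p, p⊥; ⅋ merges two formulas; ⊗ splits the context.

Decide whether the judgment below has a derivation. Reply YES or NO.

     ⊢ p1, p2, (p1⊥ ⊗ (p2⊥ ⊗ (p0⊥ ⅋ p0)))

Derivation (root first):
[⊗]  ⊢ p1, p2, (p1⊥ ⊗ (p2⊥ ⊗ (p0⊥ ⅋ p0)))
  [Ax]  ⊢ p1, p1⊥
  [⊗]  ⊢ p2, (p2⊥ ⊗ (p0⊥ ⅋ p0))
    [Ax]  ⊢ p2, p2⊥
    [⅋]  ⊢ (p0⊥ ⅋ p0)
      [Ax]  ⊢ p0, p0⊥

Result: YES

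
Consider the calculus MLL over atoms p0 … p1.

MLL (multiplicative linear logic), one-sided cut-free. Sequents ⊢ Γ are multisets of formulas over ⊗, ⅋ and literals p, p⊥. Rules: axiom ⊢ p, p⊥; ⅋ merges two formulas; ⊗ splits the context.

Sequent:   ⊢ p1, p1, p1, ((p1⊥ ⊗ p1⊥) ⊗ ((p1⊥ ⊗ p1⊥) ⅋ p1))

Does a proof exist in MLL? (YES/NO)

Proof tree:
[⊗]  ⊢ p1, p1, p1, ((p1⊥ ⊗ p1⊥) ⊗ ((p1⊥ ⊗ p1⊥) ⅋ p1))
  [⊗]  ⊢ p1, p1, (p1⊥ ⊗ p1⊥)
    [Ax]  ⊢ p1, p1⊥
    [Ax]  ⊢ p1, p1⊥
  [⅋]  ⊢ p1, ((p1⊥ ⊗ p1⊥) ⅋ p1)
    [⊗]  ⊢ p1, p1, (p1⊥ ⊗ p1⊥)
      [Ax]  ⊢ p1, p1⊥
      [Ax]  ⊢ p1, p1⊥

Result: YES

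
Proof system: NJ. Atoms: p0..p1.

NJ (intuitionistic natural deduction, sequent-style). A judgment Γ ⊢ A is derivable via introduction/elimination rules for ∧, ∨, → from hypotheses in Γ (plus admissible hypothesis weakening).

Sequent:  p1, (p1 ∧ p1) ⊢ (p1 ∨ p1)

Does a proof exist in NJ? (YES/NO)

Proof tree:
[Wk] p1, (p1 ∧ p1) ⊢ (p1 ∨ p1)
  [∨I₂] p1 ⊢ (p1 ∨ p1)
    [Ax] p1 ⊢ p1

Result: YES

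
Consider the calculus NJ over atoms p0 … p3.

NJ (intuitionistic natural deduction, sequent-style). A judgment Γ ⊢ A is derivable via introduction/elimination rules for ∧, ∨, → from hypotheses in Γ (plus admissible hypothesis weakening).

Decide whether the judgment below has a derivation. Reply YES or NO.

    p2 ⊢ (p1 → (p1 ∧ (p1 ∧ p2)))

Proof tree:
[→I] p2 ⊢ (p1 → (p1 ∧ (p1 ∧ p2)))
  [∧I] p1, p2 ⊢ (p1 ∧ (p1 ∧ p2))
    [Ax] p1 ⊢ p1
    [∧I] p1, p2 ⊢ (p1 ∧ p2)
      [Ax] p1 ⊢ p1
      [Ax] p2 ⊢ p2

Result: YES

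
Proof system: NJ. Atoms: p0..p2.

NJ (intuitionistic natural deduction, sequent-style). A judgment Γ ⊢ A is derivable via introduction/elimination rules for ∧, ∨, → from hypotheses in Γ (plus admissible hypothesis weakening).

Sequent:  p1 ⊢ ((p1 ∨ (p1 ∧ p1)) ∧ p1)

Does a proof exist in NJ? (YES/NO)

Derivation trace:
[∧I] p1 ⊢ ((p1 ∨ (p1 ∧ p1)) ∧ p1)
  [∨I₂] p1 ⊢ (p1 ∨ (p1 ∧ p1))
    [∧I] p1 ⊢ (p1 ∧ p1)
      [Ax] p1 ⊢ p1
      [Ax] p1 ⊢ p1
  [Ax] p1 ⊢ p1

Result: YES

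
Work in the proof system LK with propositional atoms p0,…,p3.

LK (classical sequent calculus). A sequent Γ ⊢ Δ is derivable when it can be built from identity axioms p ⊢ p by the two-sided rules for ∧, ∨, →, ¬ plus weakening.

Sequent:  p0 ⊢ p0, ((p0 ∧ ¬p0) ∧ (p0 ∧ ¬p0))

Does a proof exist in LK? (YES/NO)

Derivation (root first):
[∧R] p0 ⊢ p0, ((p0 ∧ ¬p0) ∧ (p0 ∧ ¬p0))
  [∧R] p0 ⊢ p0, (p0 ∧ ¬p0)
    [Ax] p0 ⊢ p0
    [¬R]  ⊢ p0, ¬p0
      [Ax] p0 ⊢ p0
  [∧R] p0 ⊢ p0, (p0 ∧ ¬p0)
    [Ax] p0 ⊢ p0
    [¬R]  ⊢ p0, ¬p0
      [Ax] p0 ⊢ p0

Result: YES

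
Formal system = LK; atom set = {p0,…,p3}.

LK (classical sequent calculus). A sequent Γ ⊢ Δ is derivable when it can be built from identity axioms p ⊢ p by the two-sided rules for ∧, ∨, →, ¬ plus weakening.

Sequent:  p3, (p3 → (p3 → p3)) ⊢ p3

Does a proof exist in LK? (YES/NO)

Derivation trace:
[→L] p3, (p3 → (p3 → p3)) ⊢ p3
  [Ax] p3 ⊢ p3
  [→L] p3, (p3 → p3) ⊢ p3
    [Ax] p3 ⊢ p3
    [Ax] p3 ⊢ p3

Result: YES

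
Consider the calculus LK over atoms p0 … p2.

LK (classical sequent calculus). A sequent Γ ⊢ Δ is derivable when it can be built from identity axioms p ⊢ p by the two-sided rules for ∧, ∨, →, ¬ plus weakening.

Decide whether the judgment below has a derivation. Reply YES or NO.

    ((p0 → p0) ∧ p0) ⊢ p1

Search for a countermodel by truth-table:
  v=000: Γ:[((p0 → p0) ∧ p0)=F] Δ:[p1=F] refutes=False
  v=001: Γ:[((p0 → p0) ∧ p0)=F] Δ:[p1=F] refutes=False
  v=010: Γ:[((p0 → p0) ∧ p0)=F] Δ:[p1=T] refutes=False
  v=011: Γ:[((p0 → p0) ∧ p0)=F] Δ:[p1=T] refutes=False
  v=100: Γ:[((p0 → p0) ∧ p0)=T] Δ:[p1=F] refutes=True  ← countermodel

Result: NO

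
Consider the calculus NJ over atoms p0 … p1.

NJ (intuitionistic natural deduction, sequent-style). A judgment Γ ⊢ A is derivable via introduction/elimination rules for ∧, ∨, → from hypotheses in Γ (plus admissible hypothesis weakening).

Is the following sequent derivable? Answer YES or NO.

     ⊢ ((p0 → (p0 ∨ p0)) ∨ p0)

Derivation trace:
[∨I₁]  ⊢ ((p0 → (p0 ∨ p0)) ∨ p0)
  [→I]  ⊢ (p0 → (p0 ∨ p0))
    [∨I₂] p0 ⊢ (p0 ∨ p0)
      [Ax] p0 ⊢ p0

Result: YES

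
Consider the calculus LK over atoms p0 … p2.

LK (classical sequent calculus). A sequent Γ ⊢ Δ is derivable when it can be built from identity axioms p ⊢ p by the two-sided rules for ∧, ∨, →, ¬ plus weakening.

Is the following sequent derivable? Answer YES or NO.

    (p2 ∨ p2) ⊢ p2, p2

Derivation trace:
[WR] (p2 ∨ p2) ⊢ p2, p2
  [∨L] (p2 ∨ p2) ⊢ p2
    [Ax] p2 ⊢ p2
    [Ax] p2 ⊢ p2

Result: YES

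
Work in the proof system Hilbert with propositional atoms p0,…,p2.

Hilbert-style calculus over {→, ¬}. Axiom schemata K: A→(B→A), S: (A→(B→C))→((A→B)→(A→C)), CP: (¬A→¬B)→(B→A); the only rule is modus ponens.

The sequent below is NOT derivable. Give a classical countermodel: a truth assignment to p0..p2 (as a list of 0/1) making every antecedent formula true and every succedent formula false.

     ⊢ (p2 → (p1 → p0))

Enumerate valuations to refute Γ ⊢ Δ:
  v=000: Γ:[] Δ:[(p2 → (p1 → p0))=T] refutes=False
  v=001: Γ:[] Δ:[(p2 → (p1 → p0))=T] refutes=False
  v=010: Γ:[] Δ:[(p2 → (p1 → p0))=T] refutes=False
  v=011: Γ:[] Δ:[(p2 → (p1 → p0))=F] refutes=True  ← countermodel

Result: [0, 1, 1]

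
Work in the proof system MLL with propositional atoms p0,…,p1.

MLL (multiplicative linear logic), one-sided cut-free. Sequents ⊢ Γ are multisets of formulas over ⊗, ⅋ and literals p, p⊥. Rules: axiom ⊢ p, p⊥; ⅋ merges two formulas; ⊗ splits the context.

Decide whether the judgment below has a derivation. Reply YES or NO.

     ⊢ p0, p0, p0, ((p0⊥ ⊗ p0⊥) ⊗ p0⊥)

Derivation (root first):
[⊗]  ⊢ p0, p0, p0, ((p0⊥ ⊗ p0⊥) ⊗ p0⊥)
  [⊗]  ⊢ p0, p0, (p0⊥ ⊗ p0⊥)
    [Ax]  ⊢ p0, p0⊥
    [Ax]  ⊢ p0, p0⊥
  [Ax]  ⊢ p0, p0⊥

Result: YES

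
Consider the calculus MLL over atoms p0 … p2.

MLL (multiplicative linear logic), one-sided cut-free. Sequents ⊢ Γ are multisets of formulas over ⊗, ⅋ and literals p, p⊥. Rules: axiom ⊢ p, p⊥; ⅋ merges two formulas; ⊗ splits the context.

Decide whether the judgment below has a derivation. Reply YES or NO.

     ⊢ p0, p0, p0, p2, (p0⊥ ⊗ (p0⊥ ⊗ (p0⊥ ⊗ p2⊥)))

Derivation trace:
[⊗]  ⊢ p0, p0, p0, p2, (p0⊥ ⊗ (p0⊥ ⊗ (p0⊥ ⊗ p2⊥)))
  [Ax]  ⊢ p0, p0⊥
  [⊗]  ⊢ p0, p0, p2, (p0⊥ ⊗ (p0⊥ ⊗ p2⊥))
    [Ax]  ⊢ p0, p0⊥
    [⊗]  ⊢ p0, p2, (p0⊥ ⊗ p2⊥)
      [Ax]  ⊢ p0, p0⊥
      [Ax]  ⊢ p2, p2⊥

Result: YES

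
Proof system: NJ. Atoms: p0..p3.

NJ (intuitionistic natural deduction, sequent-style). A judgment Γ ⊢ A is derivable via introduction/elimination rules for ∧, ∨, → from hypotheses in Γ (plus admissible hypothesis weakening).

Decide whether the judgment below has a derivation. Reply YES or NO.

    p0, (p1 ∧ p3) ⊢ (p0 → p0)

Proof tree:
[→I] p0, (p1 ∧ p3) ⊢ (p0 → p0)
  [Wk] p0, (p1 ∧ p3), p0 ⊢ p0
    [Wk] p0, (p1 ∧ p3) ⊢ p0
      [Ax] p0 ⊢ p0

Result: YES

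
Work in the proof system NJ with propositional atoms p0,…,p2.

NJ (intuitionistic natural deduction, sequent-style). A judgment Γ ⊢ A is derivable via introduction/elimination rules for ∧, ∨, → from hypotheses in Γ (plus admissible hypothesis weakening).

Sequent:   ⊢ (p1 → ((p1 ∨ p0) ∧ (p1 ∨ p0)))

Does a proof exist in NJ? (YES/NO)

Derivation (root first):
[→I]  ⊢ (p1 → ((p1 ∨ p0) ∧ (p1 ∨ p0)))
  [∧I] p1 ⊢ ((p1 ∨ p0) ∧ (p1 ∨ p0))
    [∨I₁] p1 ⊢ (p1 ∨ p0)
      [Ax] p1 ⊢ p1
    [∨I₁] p1 ⊢ (p1 ∨ p0)
      [Ax] p1 ⊢ p1

Result: YES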